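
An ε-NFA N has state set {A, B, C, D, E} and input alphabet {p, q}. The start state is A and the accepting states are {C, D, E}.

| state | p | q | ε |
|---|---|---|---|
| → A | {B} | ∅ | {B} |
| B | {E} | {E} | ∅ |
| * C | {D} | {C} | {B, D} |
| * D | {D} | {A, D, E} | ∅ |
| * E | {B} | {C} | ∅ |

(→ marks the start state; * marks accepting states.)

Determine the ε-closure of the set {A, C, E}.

{A, B, C, D, E}

Begin with {A, C, E}.
A →ε {B}; add B.
C →ε {B, D}; add D.
ε-closure = {A, B, C, D, E}.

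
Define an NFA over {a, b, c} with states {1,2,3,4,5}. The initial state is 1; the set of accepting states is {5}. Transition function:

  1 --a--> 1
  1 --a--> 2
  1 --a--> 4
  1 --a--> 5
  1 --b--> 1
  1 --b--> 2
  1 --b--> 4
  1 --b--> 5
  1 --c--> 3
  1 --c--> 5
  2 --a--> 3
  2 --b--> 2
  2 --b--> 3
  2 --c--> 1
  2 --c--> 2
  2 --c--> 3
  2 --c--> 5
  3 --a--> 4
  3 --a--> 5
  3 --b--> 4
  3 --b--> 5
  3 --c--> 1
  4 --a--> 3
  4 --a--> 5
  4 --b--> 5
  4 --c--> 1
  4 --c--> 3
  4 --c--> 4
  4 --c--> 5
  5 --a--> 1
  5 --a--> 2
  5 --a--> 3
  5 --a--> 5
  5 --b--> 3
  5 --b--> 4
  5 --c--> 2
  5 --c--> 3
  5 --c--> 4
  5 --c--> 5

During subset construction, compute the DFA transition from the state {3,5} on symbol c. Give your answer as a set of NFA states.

{1,2,3,4,5}

δ(3,c) = {1}; δ(5,c) = {2,3,4,5}.
Union: {1,2,3,4,5}.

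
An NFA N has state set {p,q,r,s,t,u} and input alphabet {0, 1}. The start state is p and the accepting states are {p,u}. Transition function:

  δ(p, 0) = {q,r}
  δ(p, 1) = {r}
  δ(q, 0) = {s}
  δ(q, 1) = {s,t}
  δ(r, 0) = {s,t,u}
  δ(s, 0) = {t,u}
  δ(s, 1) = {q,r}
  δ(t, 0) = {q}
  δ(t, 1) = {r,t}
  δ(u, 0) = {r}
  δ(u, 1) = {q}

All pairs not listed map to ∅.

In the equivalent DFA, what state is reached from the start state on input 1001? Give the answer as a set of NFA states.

Start: {p}.
δ(p,1) = {r}.
Union: {r}.
After 1: {r}.
δ(r,0) = {s,t,u}.
Union: {s,t,u}.
After 0: {s,t,u}.
δ(s,0) = {t,u}; δ(t,0) = {q}; δ(u,0) = {r}.
Union: {q,r,t,u}.
After 0: {q,r,t,u}.
δ(q,1) = {s,t}; δ(r,1) = ∅; δ(t,1) = {r,t}; δ(u,1) = {q}.
Union: {q,r,s,t}.
After 1: {q,r,s,t}.

{q,r,s,t}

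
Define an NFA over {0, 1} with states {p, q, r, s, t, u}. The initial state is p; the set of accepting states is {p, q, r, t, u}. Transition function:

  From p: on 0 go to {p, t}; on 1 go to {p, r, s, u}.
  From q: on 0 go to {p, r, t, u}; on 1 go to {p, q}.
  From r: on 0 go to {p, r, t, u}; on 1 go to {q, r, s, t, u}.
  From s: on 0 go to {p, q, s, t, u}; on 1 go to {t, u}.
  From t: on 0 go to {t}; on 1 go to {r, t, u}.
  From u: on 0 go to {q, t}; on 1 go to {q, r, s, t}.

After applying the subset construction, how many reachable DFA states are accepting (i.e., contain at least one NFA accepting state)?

5

Start state of the DFA: {p}.
{p} --0--> {p, t}  [new]
{p} --1--> {p, r, s, u}  [new]
{p, t} --0--> {p, t}  [seen]
{p, t} --1--> {p, r, s, t, u}  [new]
{p, r, s, u} --0--> {p, q, r, s, t, u}  [new]
{p, r, s, u} --1--> {p, q, r, s, t, u}  [seen]
{p, r, s, t, u} --0--> {p, q, r, s, t, u}  [seen]
{p, r, s, t, u} --1--> {p, q, r, s, t, u}  [seen]
{p, q, r, s, t, u} --0--> {p, q, r, s, t, u}  [seen]
{p, q, r, s, t, u} --1--> {p, q, r, s, t, u}  [seen]
Reachable DFA states: {p}, {p, t}, {p, r, s, u}, {p, r, s, t, u}, {p, q, r, s, t, u}.
Accepting DFA states (contain an NFA accepting state): {p}, {p, t}, {p, r, s, u}, {p, r, s, t, u}, {p, q, r, s, t, u}.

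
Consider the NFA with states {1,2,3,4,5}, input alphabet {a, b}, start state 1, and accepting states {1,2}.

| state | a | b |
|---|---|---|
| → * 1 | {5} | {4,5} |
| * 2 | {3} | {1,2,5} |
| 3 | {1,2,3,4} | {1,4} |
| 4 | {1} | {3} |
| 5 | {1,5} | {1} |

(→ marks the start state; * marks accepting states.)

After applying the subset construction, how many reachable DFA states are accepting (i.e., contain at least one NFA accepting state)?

Start state of the DFA: {1}.
{1} --a--> {5}  [new]
{1} --b--> {4,5}  [new]
{5} --a--> {1,5}  [new]
{5} --b--> {1}  [seen]
{4,5} --a--> {1,5}  [seen]
{4,5} --b--> {1,3}  [new]
{1,5} --a--> {1,5}  [seen]
{1,5} --b--> {1,4,5}  [new]
{1,3} --a--> {1,2,3,4,5}  [new]
{1,3} --b--> {1,4,5}  [seen]
{1,4,5} --a--> {1,5}  [seen]
{1,4,5} --b--> {1,3,4,5}  [new]
{1,2,3,4,5} --a--> {1,2,3,4,5}  [seen]
{1,2,3,4,5} --b--> {1,2,3,4,5}  [seen]
{1,3,4,5} --a--> {1,2,3,4,5}  [seen]
{1,3,4,5} --b--> {1,3,4,5}  [seen]
Reachable DFA states: {1}, {5}, {4,5}, {1,5}, {1,3}, {1,4,5}, {1,2,3,4,5}, {1,3,4,5}.
Accepting DFA states (contain an NFA accepting state): {1}, {1,5}, {1,3}, {1,4,5}, {1,2,3,4,5}, {1,3,4,5}.

6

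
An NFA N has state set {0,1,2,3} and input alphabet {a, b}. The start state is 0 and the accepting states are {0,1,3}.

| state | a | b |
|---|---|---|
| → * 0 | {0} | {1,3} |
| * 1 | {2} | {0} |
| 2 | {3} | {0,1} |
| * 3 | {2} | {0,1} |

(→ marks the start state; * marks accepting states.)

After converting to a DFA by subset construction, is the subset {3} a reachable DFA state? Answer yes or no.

Start state of the DFA: {0}.
{0} --a--> {0}  [seen]
{0} --b--> {1,3}  [new]
{1,3} --a--> {2}  [new]
{1,3} --b--> {0,1}  [new]
{2} --a--> {3}  [new]
{2} --b--> {0,1}  [seen]
{0,1} --a--> {0,2}  [new]
{0,1} --b--> {0,1,3}  [new]
{3} --a--> {2}  [seen]
{3} --b--> {0,1}  [seen]
{0,2} --a--> {0,3}  [new]
{0,2} --b--> {0,1,3}  [seen]
{0,1,3} --a--> {0,2}  [seen]
{0,1,3} --b--> {0,1,3}  [seen]
{0,3} --a--> {0,2}  [seen]
{0,3} --b--> {0,1,3}  [seen]
Reachable DFA states: {0}, {1,3}, {2}, {0,1}, {3}, {0,2}, {0,1,3}, {0,3}.
{3} is among them.

yes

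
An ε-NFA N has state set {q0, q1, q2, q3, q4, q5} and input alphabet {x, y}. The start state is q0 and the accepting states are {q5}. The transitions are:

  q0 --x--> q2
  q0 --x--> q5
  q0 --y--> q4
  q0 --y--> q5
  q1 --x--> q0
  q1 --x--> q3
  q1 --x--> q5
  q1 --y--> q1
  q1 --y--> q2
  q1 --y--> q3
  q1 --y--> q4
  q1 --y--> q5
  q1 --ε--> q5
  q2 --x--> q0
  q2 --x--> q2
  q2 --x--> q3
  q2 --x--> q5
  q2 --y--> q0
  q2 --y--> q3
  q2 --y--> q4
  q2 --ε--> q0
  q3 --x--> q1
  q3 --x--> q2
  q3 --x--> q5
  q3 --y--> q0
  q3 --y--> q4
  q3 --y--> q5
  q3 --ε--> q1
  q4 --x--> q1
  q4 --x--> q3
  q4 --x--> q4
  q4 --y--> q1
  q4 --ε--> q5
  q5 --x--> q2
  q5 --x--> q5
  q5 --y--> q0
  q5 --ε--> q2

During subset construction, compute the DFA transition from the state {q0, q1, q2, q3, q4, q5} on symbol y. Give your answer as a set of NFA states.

{q0, q1, q2, q3, q4, q5}

δ(q0,y) = {q4, q5}; δ(q1,y) = {q1, q2, q3, q4, q5}; δ(q2,y) = {q0, q3, q4}; δ(q3,y) = {q0, q4, q5}; δ(q4,y) = {q1}; δ(q5,y) = {q0}.
Union: {q0, q1, q2, q3, q4, q5}.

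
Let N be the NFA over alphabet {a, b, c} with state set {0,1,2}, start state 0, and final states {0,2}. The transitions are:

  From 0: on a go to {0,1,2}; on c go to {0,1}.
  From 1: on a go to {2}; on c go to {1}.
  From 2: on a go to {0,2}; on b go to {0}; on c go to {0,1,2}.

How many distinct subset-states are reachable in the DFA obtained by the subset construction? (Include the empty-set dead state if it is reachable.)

Start state of the DFA: {0}.
{0} --a--> {0,1,2}  [new]
{0} --b--> ∅  [new]
{0} --c--> {0,1}  [new]
{0,1,2} --a--> {0,1,2}  [seen]
{0,1,2} --b--> {0}  [seen]
{0,1,2} --c--> {0,1,2}  [seen]
∅ --a--> ∅  [seen]
∅ --b--> ∅  [seen]
∅ --c--> ∅  [seen]
{0,1} --a--> {0,1,2}  [seen]
{0,1} --b--> ∅  [seen]
{0,1} --c--> {0,1}  [seen]
Reachable DFA states: {0}, {0,1,2}, ∅, {0,1}.

4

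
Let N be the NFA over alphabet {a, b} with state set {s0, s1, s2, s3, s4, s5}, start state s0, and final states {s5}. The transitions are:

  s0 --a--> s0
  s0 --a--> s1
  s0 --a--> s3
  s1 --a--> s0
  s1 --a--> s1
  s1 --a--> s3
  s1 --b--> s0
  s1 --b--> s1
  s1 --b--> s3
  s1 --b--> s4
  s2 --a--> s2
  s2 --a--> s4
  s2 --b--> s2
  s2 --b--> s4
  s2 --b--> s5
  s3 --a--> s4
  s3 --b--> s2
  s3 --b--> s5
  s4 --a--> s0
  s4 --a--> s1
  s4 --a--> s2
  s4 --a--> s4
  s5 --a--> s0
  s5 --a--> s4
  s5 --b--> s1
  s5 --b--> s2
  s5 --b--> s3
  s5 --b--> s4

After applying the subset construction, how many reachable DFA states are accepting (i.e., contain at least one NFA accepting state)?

Start state of the DFA: {s0}.
{s0} --a--> {s0, s1, s3}  [new]
{s0} --b--> ∅  [new]
{s0, s1, s3} --a--> {s0, s1, s3, s4}  [new]
{s0, s1, s3} --b--> {s0, s1, s2, s3, s4, s5}  [new]
∅ --a--> ∅  [seen]
∅ --b--> ∅  [seen]
{s0, s1, s3, s4} --a--> {s0, s1, s2, s3, s4}  [new]
{s0, s1, s3, s4} --b--> {s0, s1, s2, s3, s4, s5}  [seen]
{s0, s1, s2, s3, s4, s5} --a--> {s0, s1, s2, s3, s4}  [seen]
{s0, s1, s2, s3, s4, s5} --b--> {s0, s1, s2, s3, s4, s5}  [seen]
{s0, s1, s2, s3, s4} --a--> {s0, s1, s2, s3, s4}  [seen]
{s0, s1, s2, s3, s4} --b--> {s0, s1, s2, s3, s4, s5}  [seen]
Reachable DFA states: {s0}, {s0, s1, s3}, ∅, {s0, s1, s3, s4}, {s0, s1, s2, s3, s4, s5}, {s0, s1, s2, s3, s4}.
Accepting DFA states (contain an NFA accepting state): {s0, s1, s2, s3, s4, s5}.

1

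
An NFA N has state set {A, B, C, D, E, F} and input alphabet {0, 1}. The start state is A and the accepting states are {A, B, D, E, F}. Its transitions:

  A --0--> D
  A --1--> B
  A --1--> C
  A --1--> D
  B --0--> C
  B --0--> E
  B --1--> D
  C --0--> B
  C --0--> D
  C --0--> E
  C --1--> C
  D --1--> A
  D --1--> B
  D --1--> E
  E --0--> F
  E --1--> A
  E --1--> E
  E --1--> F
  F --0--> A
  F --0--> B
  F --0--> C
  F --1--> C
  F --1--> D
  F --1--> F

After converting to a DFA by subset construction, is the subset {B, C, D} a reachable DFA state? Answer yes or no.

Start state of the DFA: {A}.
{A} --0--> {D}  [new]
{A} --1--> {B, C, D}  [new]
{D} --0--> ∅  [new]
{D} --1--> {A, B, E}  [new]
{B, C, D} --0--> {B, C, D, E}  [new]
{B, C, D} --1--> {A, B, C, D, E}  [new]
∅ --0--> ∅  [seen]
∅ --1--> ∅  [seen]
{A, B, E} --0--> {C, D, E, F}  [new]
{A, B, E} --1--> {A, B, C, D, E, F}  [new]
{B, C, D, E} --0--> {B, C, D, E, F}  [new]
{B, C, D, E} --1--> {A, B, C, D, E, F}  [seen]
{A, B, C, D, E} --0--> {B, C, D, E, F}  [seen]
{A, B, C, D, E} --1--> {A, B, C, D, E, F}  [seen]
{C, D, E, F} --0--> {A, B, C, D, E, F}  [seen]
{C, D, E, F} --1--> {A, B, C, D, E, F}  [seen]
{A, B, C, D, E, F} --0--> {A, B, C, D, E, F}  [seen]
{A, B, C, D, E, F} --1--> {A, B, C, D, E, F}  [seen]
{B, C, D, E, F} --0--> {A, B, C, D, E, F}  [seen]
{B, C, D, E, F} --1--> {A, B, C, D, E, F}  [seen]
Reachable DFA states: {A}, {D}, {B, C, D}, ∅, {A, B, E}, {B, C, D, E}, {A, B, C, D, E}, {C, D, E, F}, {A, B, C, D, E, F}, {B, C, D, E, F}.
{B, C, D} is among them.

yes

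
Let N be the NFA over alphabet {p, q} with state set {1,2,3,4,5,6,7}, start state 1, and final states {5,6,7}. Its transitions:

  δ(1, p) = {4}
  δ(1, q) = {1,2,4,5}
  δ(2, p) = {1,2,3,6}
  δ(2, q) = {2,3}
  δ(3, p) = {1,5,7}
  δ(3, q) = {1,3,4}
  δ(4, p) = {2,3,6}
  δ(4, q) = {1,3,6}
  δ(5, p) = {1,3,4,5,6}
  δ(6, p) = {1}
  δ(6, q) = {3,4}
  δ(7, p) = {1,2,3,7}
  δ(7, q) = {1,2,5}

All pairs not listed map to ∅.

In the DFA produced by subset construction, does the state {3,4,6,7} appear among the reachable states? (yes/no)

no

Start state of the DFA: {1}.
{1} --p--> {4}  [new]
{1} --q--> {1,2,4,5}  [new]
{4} --p--> {2,3,6}  [new]
{4} --q--> {1,3,6}  [new]
{1,2,4,5} --p--> {1,2,3,4,5,6}  [new]
{1,2,4,5} --q--> {1,2,3,4,5,6}  [seen]
{2,3,6} --p--> {1,2,3,5,6,7}  [new]
{2,3,6} --q--> {1,2,3,4}  [new]
{1,3,6} --p--> {1,4,5,7}  [new]
{1,3,6} --q--> {1,2,3,4,5}  [new]
{1,2,3,4,5,6} --p--> {1,2,3,4,5,6,7}  [new]
{1,2,3,4,5,6} --q--> {1,2,3,4,5,6}  [seen]
{1,2,3,5,6,7} --p--> {1,2,3,4,5,6,7}  [seen]
{1,2,3,5,6,7} --q--> {1,2,3,4,5}  [seen]
{1,2,3,4} --p--> {1,2,3,4,5,6,7}  [seen]
{1,2,3,4} --q--> {1,2,3,4,5,6}  [seen]
{1,4,5,7} --p--> {1,2,3,4,5,6,7}  [seen]
{1,4,5,7} --q--> {1,2,3,4,5,6}  [seen]
{1,2,3,4,5} --p--> {1,2,3,4,5,6,7}  [seen]
{1,2,3,4,5} --q--> {1,2,3,4,5,6}  [seen]
{1,2,3,4,5,6,7} --p--> {1,2,3,4,5,6,7}  [seen]
{1,2,3,4,5,6,7} --q--> {1,2,3,4,5,6}  [seen]
Reachable DFA states: {1}, {4}, {1,2,4,5}, {2,3,6}, {1,3,6}, {1,2,3,4,5,6}, {1,2,3,5,6,7}, {1,2,3,4}, {1,4,5,7}, {1,2,3,4,5}, {1,2,3,4,5,6,7}.
{3,4,6,7} is not among them.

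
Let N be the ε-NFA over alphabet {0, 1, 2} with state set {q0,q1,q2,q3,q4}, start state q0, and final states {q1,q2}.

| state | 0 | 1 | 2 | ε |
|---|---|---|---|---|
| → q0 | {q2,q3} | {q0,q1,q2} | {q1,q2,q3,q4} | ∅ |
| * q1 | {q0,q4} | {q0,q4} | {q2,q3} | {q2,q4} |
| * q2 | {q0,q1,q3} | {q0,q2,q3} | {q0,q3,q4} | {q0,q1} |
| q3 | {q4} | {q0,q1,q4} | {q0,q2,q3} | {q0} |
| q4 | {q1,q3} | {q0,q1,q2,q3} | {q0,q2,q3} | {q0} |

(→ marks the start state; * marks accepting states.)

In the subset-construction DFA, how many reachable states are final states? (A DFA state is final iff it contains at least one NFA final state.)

Start state of the DFA: {q0} (ε-closure of the NFA start).
{q0} --0--> {q0,q1,q2,q3,q4}  [new]
{q0} --1--> {q0,q1,q2,q4}  [new]
{q0} --2--> {q0,q1,q2,q3,q4}  [seen]
{q0,q1,q2,q3,q4} --0--> {q0,q1,q2,q3,q4}  [seen]
{q0,q1,q2,q3,q4} --1--> {q0,q1,q2,q3,q4}  [seen]
{q0,q1,q2,q3,q4} --2--> {q0,q1,q2,q3,q4}  [seen]
{q0,q1,q2,q4} --0--> {q0,q1,q2,q3,q4}  [seen]
{q0,q1,q2,q4} --1--> {q0,q1,q2,q3,q4}  [seen]
{q0,q1,q2,q4} --2--> {q0,q1,q2,q3,q4}  [seen]
Reachable DFA states: {q0}, {q0,q1,q2,q3,q4}, {q0,q1,q2,q4}.
Accepting DFA states (contain an NFA accepting state): {q0,q1,q2,q3,q4}, {q0,q1,q2,q4}.

2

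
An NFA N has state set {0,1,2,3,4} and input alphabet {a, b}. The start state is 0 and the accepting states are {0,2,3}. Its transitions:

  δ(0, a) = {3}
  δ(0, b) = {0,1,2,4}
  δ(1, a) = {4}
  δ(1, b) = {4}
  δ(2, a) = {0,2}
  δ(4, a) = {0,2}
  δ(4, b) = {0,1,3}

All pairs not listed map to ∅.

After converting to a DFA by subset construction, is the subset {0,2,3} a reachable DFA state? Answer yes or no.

Start state of the DFA: {0}.
{0} --a--> {3}  [new]
{0} --b--> {0,1,2,4}  [new]
{3} --a--> ∅  [new]
{3} --b--> ∅  [seen]
{0,1,2,4} --a--> {0,2,3,4}  [new]
{0,1,2,4} --b--> {0,1,2,3,4}  [new]
∅ --a--> ∅  [seen]
∅ --b--> ∅  [seen]
{0,2,3,4} --a--> {0,2,3}  [new]
{0,2,3,4} --b--> {0,1,2,3,4}  [seen]
{0,1,2,3,4} --a--> {0,2,3,4}  [seen]
{0,1,2,3,4} --b--> {0,1,2,3,4}  [seen]
{0,2,3} --a--> {0,2,3}  [seen]
{0,2,3} --b--> {0,1,2,4}  [seen]
Reachable DFA states: {0}, {3}, {0,1,2,4}, ∅, {0,2,3,4}, {0,1,2,3,4}, {0,2,3}.
{0,2,3} is among them.

yes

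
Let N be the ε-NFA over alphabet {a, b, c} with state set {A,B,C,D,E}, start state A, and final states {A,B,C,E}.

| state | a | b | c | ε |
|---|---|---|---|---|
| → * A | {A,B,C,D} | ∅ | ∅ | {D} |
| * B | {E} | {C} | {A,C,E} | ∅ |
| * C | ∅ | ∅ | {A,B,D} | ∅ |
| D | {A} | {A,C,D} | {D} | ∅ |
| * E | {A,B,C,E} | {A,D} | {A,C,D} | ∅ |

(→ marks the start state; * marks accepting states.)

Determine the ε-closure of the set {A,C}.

Begin with {A,C}.
A →ε {D}; add D.
ε-closure = {A,C,D}.

{A,C,D}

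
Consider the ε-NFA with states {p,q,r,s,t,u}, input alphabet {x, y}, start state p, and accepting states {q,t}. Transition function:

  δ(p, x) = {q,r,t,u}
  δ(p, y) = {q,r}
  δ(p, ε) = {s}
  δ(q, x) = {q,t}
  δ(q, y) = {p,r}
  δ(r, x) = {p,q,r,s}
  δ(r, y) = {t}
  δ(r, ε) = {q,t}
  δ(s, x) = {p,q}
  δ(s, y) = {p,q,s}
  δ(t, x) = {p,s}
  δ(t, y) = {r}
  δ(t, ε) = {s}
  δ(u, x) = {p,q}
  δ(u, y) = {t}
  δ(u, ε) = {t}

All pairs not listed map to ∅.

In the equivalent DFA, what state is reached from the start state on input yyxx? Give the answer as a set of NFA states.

Start: {p,s}.
δ(p,y) = {q,r}; δ(s,y) = {p,q,s}.
Union: {p,q,r,s}.
ε-closure gives {p,q,r,s,t}.
After y: {p,q,r,s,t}.
δ(p,y) = {q,r}; δ(q,y) = {p,r}; δ(r,y) = {t}; δ(s,y) = {p,q,s}; δ(t,y) = {r}.
Union: {p,q,r,s,t}.
After y: {p,q,r,s,t}.
δ(p,x) = {q,r,t,u}; δ(q,x) = {q,t}; δ(r,x) = {p,q,r,s}; δ(s,x) = {p,q}; δ(t,x) = {p,s}.
Union: {p,q,r,s,t,u}.
After x: {p,q,r,s,t,u}.
δ(p,x) = {q,r,t,u}; δ(q,x) = {q,t}; δ(r,x) = {p,q,r,s}; δ(s,x) = {p,q}; δ(t,x) = {p,s}; δ(u,x) = {p,q}.
Union: {p,q,r,s,t,u}.
After x: {p,q,r,s,t,u}.

{p,q,r,s,t,u}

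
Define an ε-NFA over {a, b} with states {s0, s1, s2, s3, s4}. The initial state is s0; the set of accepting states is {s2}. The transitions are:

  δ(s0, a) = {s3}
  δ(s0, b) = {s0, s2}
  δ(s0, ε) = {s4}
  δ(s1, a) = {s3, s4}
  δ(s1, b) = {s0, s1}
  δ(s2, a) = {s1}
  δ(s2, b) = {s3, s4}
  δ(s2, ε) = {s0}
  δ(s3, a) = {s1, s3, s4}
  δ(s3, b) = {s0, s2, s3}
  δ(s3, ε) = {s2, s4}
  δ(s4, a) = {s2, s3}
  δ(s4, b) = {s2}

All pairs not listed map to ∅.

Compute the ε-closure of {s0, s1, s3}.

{s0, s1, s2, s3, s4}

Begin with {s0, s1, s3}.
s0 →ε {s4}; add s4.
s3 →ε {s2, s4}; add s2.
ε-closure = {s0, s1, s2, s3, s4}.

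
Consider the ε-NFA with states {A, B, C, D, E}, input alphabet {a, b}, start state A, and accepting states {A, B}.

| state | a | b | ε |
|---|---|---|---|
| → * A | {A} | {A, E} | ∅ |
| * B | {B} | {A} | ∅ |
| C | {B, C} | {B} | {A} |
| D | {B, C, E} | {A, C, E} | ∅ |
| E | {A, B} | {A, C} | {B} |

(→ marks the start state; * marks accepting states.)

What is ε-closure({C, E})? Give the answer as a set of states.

{A, B, C, E}

Begin with {C, E}.
C →ε {A}; add A.
E →ε {B}; add B.
ε-closure = {A, B, C, E}.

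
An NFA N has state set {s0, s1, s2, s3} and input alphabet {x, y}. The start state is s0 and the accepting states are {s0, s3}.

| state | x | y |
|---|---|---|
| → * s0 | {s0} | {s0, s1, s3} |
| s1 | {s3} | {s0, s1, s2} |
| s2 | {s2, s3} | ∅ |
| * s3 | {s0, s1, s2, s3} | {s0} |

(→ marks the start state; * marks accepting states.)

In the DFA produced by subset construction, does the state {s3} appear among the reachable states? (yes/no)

Start state of the DFA: {s0}.
{s0} --x--> {s0}  [seen]
{s0} --y--> {s0, s1, s3}  [new]
{s0, s1, s3} --x--> {s0, s1, s2, s3}  [new]
{s0, s1, s3} --y--> {s0, s1, s2, s3}  [seen]
{s0, s1, s2, s3} --x--> {s0, s1, s2, s3}  [seen]
{s0, s1, s2, s3} --y--> {s0, s1, s2, s3}  [seen]
Reachable DFA states: {s0}, {s0, s1, s3}, {s0, s1, s2, s3}.
{s3} is not among them.

no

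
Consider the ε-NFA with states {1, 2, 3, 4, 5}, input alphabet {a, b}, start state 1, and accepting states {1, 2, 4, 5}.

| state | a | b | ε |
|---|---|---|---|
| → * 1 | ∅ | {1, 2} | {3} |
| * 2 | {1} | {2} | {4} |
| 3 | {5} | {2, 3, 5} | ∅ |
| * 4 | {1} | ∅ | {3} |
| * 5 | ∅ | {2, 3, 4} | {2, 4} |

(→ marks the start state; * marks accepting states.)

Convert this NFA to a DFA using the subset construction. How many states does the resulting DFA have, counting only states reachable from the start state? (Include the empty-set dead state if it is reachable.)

Start state of the DFA: {1, 3} (ε-closure of the NFA start).
{1, 3} --a--> {2, 3, 4, 5}  [new]
{1, 3} --b--> {1, 2, 3, 4, 5}  [new]
{2, 3, 4, 5} --a--> {1, 2, 3, 4, 5}  [seen]
{2, 3, 4, 5} --b--> {2, 3, 4, 5}  [seen]
{1, 2, 3, 4, 5} --a--> {1, 2, 3, 4, 5}  [seen]
{1, 2, 3, 4, 5} --b--> {1, 2, 3, 4, 5}  [seen]
Reachable DFA states: {1, 3}, {2, 3, 4, 5}, {1, 2, 3, 4, 5}.

3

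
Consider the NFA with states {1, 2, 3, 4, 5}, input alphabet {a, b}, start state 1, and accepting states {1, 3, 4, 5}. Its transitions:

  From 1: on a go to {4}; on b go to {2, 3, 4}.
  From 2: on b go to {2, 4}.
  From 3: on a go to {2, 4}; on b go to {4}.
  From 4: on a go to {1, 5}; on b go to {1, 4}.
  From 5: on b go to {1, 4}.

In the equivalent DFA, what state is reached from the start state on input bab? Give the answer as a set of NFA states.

Start: {1}.
δ(1,b) = {2, 3, 4}.
Union: {2, 3, 4}.
After b: {2, 3, 4}.
δ(2,a) = ∅; δ(3,a) = {2, 4}; δ(4,a) = {1, 5}.
Union: {1, 2, 4, 5}.
After a: {1, 2, 4, 5}.
δ(1,b) = {2, 3, 4}; δ(2,b) = {2, 4}; δ(4,b) = {1, 4}; δ(5,b) = {1, 4}.
Union: {1, 2, 3, 4}.
After b: {1, 2, 3, 4}.

{1, 2, 3, 4}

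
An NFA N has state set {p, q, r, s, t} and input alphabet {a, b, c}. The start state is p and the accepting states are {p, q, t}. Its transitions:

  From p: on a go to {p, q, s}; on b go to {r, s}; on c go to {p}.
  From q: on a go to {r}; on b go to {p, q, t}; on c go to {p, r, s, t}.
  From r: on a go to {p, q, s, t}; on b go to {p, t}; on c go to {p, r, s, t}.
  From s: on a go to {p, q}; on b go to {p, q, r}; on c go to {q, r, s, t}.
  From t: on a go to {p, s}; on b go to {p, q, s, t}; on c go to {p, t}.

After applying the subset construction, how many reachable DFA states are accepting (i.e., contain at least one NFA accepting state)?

7

Start state of the DFA: {p}.
{p} --a--> {p, q, s}  [new]
{p} --b--> {r, s}  [new]
{p} --c--> {p}  [seen]
{p, q, s} --a--> {p, q, r, s}  [new]
{p, q, s} --b--> {p, q, r, s, t}  [new]
{p, q, s} --c--> {p, q, r, s, t}  [seen]
{r, s} --a--> {p, q, s, t}  [new]
{r, s} --b--> {p, q, r, t}  [new]
{r, s} --c--> {p, q, r, s, t}  [seen]
{p, q, r, s} --a--> {p, q, r, s, t}  [seen]
{p, q, r, s} --b--> {p, q, r, s, t}  [seen]
{p, q, r, s} --c--> {p, q, r, s, t}  [seen]
{p, q, r, s, t} --a--> {p, q, r, s, t}  [seen]
{p, q, r, s, t} --b--> {p, q, r, s, t}  [seen]
{p, q, r, s, t} --c--> {p, q, r, s, t}  [seen]
{p, q, s, t} --a--> {p, q, r, s}  [seen]
{p, q, s, t} --b--> {p, q, r, s, t}  [seen]
{p, q, s, t} --c--> {p, q, r, s, t}  [seen]
{p, q, r, t} --a--> {p, q, r, s, t}  [seen]
{p, q, r, t} --b--> {p, q, r, s, t}  [seen]
{p, q, r, t} --c--> {p, r, s, t}  [new]
{p, r, s, t} --a--> {p, q, s, t}  [seen]
{p, r, s, t} --b--> {p, q, r, s, t}  [seen]
{p, r, s, t} --c--> {p, q, r, s, t}  [seen]
Reachable DFA states: {p}, {p, q, s}, {r, s}, {p, q, r, s}, {p, q, r, s, t}, {p, q, s, t}, {p, q, r, t}, {p, r, s, t}.
Accepting DFA states (contain an NFA accepting state): {p}, {p, q, s}, {p, q, r, s}, {p, q, r, s, t}, {p, q, s, t}, {p, q, r, t}, {p, r, s, t}.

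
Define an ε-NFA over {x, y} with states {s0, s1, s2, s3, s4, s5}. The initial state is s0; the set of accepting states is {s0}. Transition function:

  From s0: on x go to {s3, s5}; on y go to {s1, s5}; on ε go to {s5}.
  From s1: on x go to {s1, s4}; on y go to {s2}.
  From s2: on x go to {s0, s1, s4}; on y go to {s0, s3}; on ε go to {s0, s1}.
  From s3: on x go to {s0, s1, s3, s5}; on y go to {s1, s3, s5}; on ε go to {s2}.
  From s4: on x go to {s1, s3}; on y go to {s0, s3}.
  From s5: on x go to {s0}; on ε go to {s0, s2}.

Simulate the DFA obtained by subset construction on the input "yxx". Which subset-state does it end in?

Start: {s0, s1, s2, s5}.
δ(s0,y) = {s1, s5}; δ(s1,y) = {s2}; δ(s2,y) = {s0, s3}; δ(s5,y) = ∅.
Union: {s0, s1, s2, s3, s5}.
After y: {s0, s1, s2, s3, s5}.
δ(s0,x) = {s3, s5}; δ(s1,x) = {s1, s4}; δ(s2,x) = {s0, s1, s4}; δ(s3,x) = {s0, s1, s3, s5}; δ(s5,x) = {s0}.
Union: {s0, s1, s3, s4, s5}.
ε-closure gives {s0, s1, s2, s3, s4, s5}.
After x: {s0, s1, s2, s3, s4, s5}.
δ(s0,x) = {s3, s5}; δ(s1,x) = {s1, s4}; δ(s2,x) = {s0, s1, s4}; δ(s3,x) = {s0, s1, s3, s5}; δ(s4,x) = {s1, s3}; δ(s5,x) = {s0}.
Union: {s0, s1, s3, s4, s5}.
ε-closure gives {s0, s1, s2, s3, s4, s5}.
After x: {s0, s1, s2, s3, s4, s5}.

{s0, s1, s2, s3, s4, s5}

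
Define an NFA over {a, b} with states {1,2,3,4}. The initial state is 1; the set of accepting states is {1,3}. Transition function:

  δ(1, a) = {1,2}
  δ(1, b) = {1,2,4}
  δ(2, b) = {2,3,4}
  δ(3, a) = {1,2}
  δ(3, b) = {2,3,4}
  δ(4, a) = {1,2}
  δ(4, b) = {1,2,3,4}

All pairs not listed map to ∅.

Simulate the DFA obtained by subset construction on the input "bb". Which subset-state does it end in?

{1,2,3,4}

Start: {1}.
δ(1,b) = {1,2,4}.
Union: {1,2,4}.
After b: {1,2,4}.
δ(1,b) = {1,2,4}; δ(2,b) = {2,3,4}; δ(4,b) = {1,2,3,4}.
Union: {1,2,3,4}.
After b: {1,2,3,4}.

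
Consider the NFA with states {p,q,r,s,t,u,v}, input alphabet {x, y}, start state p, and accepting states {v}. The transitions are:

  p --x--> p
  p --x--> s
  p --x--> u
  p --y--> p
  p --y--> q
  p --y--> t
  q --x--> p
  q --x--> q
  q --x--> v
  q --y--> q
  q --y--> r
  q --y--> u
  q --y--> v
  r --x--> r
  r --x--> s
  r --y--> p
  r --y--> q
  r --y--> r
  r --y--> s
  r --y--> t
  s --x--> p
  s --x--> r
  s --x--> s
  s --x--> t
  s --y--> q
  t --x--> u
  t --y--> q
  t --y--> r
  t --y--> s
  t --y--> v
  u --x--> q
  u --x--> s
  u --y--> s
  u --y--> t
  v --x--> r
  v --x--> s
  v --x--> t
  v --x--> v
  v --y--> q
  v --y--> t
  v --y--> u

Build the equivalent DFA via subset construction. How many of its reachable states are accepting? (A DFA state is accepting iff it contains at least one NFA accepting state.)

2

Start state of the DFA: {p}.
{p} --x--> {p,s,u}  [new]
{p} --y--> {p,q,t}  [new]
{p,s,u} --x--> {p,q,r,s,t,u}  [new]
{p,s,u} --y--> {p,q,s,t}  [new]
{p,q,t} --x--> {p,q,s,u,v}  [new]
{p,q,t} --y--> {p,q,r,s,t,u,v}  [new]
{p,q,r,s,t,u} --x--> {p,q,r,s,t,u,v}  [seen]
{p,q,r,s,t,u} --y--> {p,q,r,s,t,u,v}  [seen]
{p,q,s,t} --x--> {p,q,r,s,t,u,v}  [seen]
{p,q,s,t} --y--> {p,q,r,s,t,u,v}  [seen]
{p,q,s,u,v} --x--> {p,q,r,s,t,u,v}  [seen]
{p,q,s,u,v} --y--> {p,q,r,s,t,u,v}  [seen]
{p,q,r,s,t,u,v} --x--> {p,q,r,s,t,u,v}  [seen]
{p,q,r,s,t,u,v} --y--> {p,q,r,s,t,u,v}  [seen]
Reachable DFA states: {p}, {p,s,u}, {p,q,t}, {p,q,r,s,t,u}, {p,q,s,t}, {p,q,s,u,v}, {p,q,r,s,t,u,v}.
Accepting DFA states (contain an NFA accepting state): {p,q,s,u,v}, {p,q,r,s,t,u,v}.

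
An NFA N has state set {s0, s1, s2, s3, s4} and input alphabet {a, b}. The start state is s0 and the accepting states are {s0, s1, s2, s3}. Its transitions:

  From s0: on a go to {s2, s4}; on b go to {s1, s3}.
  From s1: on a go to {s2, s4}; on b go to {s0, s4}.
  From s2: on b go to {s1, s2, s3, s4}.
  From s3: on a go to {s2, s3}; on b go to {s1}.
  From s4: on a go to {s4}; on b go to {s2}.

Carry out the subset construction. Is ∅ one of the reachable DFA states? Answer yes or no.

Start state of the DFA: {s0}.
{s0} --a--> {s2, s4}  [new]
{s0} --b--> {s1, s3}  [new]
{s2, s4} --a--> {s4}  [new]
{s2, s4} --b--> {s1, s2, s3, s4}  [new]
{s1, s3} --a--> {s2, s3, s4}  [new]
{s1, s3} --b--> {s0, s1, s4}  [new]
{s4} --a--> {s4}  [seen]
{s4} --b--> {s2}  [new]
{s1, s2, s3, s4} --a--> {s2, s3, s4}  [seen]
{s1, s2, s3, s4} --b--> {s0, s1, s2, s3, s4}  [new]
{s2, s3, s4} --a--> {s2, s3, s4}  [seen]
{s2, s3, s4} --b--> {s1, s2, s3, s4}  [seen]
{s0, s1, s4} --a--> {s2, s4}  [seen]
{s0, s1, s4} --b--> {s0, s1, s2, s3, s4}  [seen]
{s2} --a--> ∅  [new]
{s2} --b--> {s1, s2, s3, s4}  [seen]
{s0, s1, s2, s3, s4} --a--> {s2, s3, s4}  [seen]
{s0, s1, s2, s3, s4} --b--> {s0, s1, s2, s3, s4}  [seen]
∅ --a--> ∅  [seen]
∅ --b--> ∅  [seen]
Reachable DFA states: {s0}, {s2, s4}, {s1, s3}, {s4}, {s1, s2, s3, s4}, {s2, s3, s4}, {s0, s1, s4}, {s2}, {s0, s1, s2, s3, s4}, ∅.
∅ is among them.

yes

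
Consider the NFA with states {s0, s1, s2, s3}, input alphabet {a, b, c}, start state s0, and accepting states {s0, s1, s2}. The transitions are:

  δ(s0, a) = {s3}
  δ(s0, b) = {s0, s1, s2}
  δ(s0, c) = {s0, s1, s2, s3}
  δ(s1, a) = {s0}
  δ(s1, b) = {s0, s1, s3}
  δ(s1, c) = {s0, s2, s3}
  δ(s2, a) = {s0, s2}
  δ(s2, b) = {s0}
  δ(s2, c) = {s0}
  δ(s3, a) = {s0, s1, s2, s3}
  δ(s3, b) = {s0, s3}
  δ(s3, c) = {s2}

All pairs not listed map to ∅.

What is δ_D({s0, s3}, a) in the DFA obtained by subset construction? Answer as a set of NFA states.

δ(s0,a) = {s3}; δ(s3,a) = {s0, s1, s2, s3}.
Union: {s0, s1, s2, s3}.

{s0, s1, s2, s3}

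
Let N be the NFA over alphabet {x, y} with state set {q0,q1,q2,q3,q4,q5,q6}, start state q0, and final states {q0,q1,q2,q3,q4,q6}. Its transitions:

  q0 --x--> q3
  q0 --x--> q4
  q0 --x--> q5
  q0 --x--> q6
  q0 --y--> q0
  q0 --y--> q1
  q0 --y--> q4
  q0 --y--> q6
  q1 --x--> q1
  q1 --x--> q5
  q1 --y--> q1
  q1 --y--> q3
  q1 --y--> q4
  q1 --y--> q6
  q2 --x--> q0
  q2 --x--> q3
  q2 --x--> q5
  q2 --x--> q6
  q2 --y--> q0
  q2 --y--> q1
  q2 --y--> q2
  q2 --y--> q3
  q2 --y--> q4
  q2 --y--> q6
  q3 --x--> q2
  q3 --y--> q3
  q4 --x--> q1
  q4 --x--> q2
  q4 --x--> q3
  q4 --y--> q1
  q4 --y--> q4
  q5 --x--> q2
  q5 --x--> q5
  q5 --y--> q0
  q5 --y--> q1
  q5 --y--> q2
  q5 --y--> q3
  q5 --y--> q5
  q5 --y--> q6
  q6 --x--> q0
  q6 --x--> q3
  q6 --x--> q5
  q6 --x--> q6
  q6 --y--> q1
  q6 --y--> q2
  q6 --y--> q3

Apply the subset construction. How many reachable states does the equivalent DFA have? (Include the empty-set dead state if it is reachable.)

Start state of the DFA: {q0}.
{q0} --x--> {q3,q4,q5,q6}  [new]
{q0} --y--> {q0,q1,q4,q6}  [new]
{q3,q4,q5,q6} --x--> {q0,q1,q2,q3,q5,q6}  [new]
{q3,q4,q5,q6} --y--> {q0,q1,q2,q3,q4,q5,q6}  [new]
{q0,q1,q4,q6} --x--> {q0,q1,q2,q3,q4,q5,q6}  [seen]
{q0,q1,q4,q6} --y--> {q0,q1,q2,q3,q4,q6}  [new]
{q0,q1,q2,q3,q5,q6} --x--> {q0,q1,q2,q3,q4,q5,q6}  [seen]
{q0,q1,q2,q3,q5,q6} --y--> {q0,q1,q2,q3,q4,q5,q6}  [seen]
{q0,q1,q2,q3,q4,q5,q6} --x--> {q0,q1,q2,q3,q4,q5,q6}  [seen]
{q0,q1,q2,q3,q4,q5,q6} --y--> {q0,q1,q2,q3,q4,q5,q6}  [seen]
{q0,q1,q2,q3,q4,q6} --x--> {q0,q1,q2,q3,q4,q5,q6}  [seen]
{q0,q1,q2,q3,q4,q6} --y--> {q0,q1,q2,q3,q4,q6}  [seen]
Reachable DFA states: {q0}, {q3,q4,q5,q6}, {q0,q1,q4,q6}, {q0,q1,q2,q3,q5,q6}, {q0,q1,q2,q3,q4,q5,q6}, {q0,q1,q2,q3,q4,q6}.

6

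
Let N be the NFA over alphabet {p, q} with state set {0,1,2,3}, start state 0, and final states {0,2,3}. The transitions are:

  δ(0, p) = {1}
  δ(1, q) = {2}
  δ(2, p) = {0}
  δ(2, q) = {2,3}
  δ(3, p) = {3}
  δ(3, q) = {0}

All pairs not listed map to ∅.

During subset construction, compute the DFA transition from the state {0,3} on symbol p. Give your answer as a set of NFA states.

{1,3}

δ(0,p) = {1}; δ(3,p) = {3}.
Union: {1,3}.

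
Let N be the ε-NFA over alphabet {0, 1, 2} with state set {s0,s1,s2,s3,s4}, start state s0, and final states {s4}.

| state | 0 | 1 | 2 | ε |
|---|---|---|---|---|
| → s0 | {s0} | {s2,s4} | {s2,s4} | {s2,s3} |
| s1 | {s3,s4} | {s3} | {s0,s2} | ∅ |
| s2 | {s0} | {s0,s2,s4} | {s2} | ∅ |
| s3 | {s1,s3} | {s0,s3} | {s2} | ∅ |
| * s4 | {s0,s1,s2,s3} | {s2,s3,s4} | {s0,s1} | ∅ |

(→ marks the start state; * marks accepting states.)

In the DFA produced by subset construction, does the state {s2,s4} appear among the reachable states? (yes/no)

Start state of the DFA: {s0,s2,s3} (ε-closure of the NFA start).
{s0,s2,s3} --0--> {s0,s1,s2,s3}  [new]
{s0,s2,s3} --1--> {s0,s2,s3,s4}  [new]
{s0,s2,s3} --2--> {s2,s4}  [new]
{s0,s1,s2,s3} --0--> {s0,s1,s2,s3,s4}  [new]
{s0,s1,s2,s3} --1--> {s0,s2,s3,s4}  [seen]
{s0,s1,s2,s3} --2--> {s0,s2,s3,s4}  [seen]
{s0,s2,s3,s4} --0--> {s0,s1,s2,s3}  [seen]
{s0,s2,s3,s4} --1--> {s0,s2,s3,s4}  [seen]
{s0,s2,s3,s4} --2--> {s0,s1,s2,s3,s4}  [seen]
{s2,s4} --0--> {s0,s1,s2,s3}  [seen]
{s2,s4} --1--> {s0,s2,s3,s4}  [seen]
{s2,s4} --2--> {s0,s1,s2,s3}  [seen]
{s0,s1,s2,s3,s4} --0--> {s0,s1,s2,s3,s4}  [seen]
{s0,s1,s2,s3,s4} --1--> {s0,s2,s3,s4}  [seen]
{s0,s1,s2,s3,s4} --2--> {s0,s1,s2,s3,s4}  [seen]
Reachable DFA states: {s0,s2,s3}, {s0,s1,s2,s3}, {s0,s2,s3,s4}, {s2,s4}, {s0,s1,s2,s3,s4}.
{s2,s4} is among them.

yes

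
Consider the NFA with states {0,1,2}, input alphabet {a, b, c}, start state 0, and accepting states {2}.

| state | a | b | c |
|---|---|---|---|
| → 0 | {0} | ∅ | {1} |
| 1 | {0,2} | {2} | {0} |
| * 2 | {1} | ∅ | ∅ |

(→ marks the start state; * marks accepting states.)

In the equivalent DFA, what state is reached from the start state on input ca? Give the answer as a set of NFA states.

{0,2}

Start: {0}.
δ(0,c) = {1}.
Union: {1}.
After c: {1}.
δ(1,a) = {0,2}.
Union: {0,2}.
After a: {0,2}.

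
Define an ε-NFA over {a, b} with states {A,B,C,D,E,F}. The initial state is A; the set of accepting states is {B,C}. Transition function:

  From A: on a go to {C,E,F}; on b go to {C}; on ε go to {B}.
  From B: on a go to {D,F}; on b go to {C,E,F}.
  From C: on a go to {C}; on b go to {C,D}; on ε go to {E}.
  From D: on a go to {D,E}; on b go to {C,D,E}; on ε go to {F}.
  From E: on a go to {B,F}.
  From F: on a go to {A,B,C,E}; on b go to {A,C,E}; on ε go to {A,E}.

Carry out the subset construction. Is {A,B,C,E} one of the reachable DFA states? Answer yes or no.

Start state of the DFA: {A,B} (ε-closure of the NFA start).
{A,B} --a--> {A,B,C,D,E,F}  [new]
{A,B} --b--> {A,B,C,E,F}  [new]
{A,B,C,D,E,F} --a--> {A,B,C,D,E,F}  [seen]
{A,B,C,D,E,F} --b--> {A,B,C,D,E,F}  [seen]
{A,B,C,E,F} --a--> {A,B,C,D,E,F}  [seen]
{A,B,C,E,F} --b--> {A,B,C,D,E,F}  [seen]
Reachable DFA states: {A,B}, {A,B,C,D,E,F}, {A,B,C,E,F}.
{A,B,C,E} is not among them.

no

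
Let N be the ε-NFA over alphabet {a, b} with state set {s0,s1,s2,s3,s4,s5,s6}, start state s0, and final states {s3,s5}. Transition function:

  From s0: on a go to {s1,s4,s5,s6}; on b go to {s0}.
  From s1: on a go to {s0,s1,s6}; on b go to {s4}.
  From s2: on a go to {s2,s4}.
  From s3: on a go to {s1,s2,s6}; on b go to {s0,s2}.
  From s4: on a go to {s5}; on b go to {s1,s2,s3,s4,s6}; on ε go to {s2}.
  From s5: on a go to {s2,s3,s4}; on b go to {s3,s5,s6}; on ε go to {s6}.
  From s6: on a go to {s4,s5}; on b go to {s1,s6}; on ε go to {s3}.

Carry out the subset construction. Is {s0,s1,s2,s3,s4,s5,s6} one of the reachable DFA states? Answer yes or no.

Start state of the DFA: {s0} (ε-closure of the NFA start).
{s0} --a--> {s1,s2,s3,s4,s5,s6}  [new]
{s0} --b--> {s0}  [seen]
{s1,s2,s3,s4,s5,s6} --a--> {s0,s1,s2,s3,s4,s5,s6}  [new]
{s1,s2,s3,s4,s5,s6} --b--> {s0,s1,s2,s3,s4,s5,s6}  [seen]
{s0,s1,s2,s3,s4,s5,s6} --a--> {s0,s1,s2,s3,s4,s5,s6}  [seen]
{s0,s1,s2,s3,s4,s5,s6} --b--> {s0,s1,s2,s3,s4,s5,s6}  [seen]
Reachable DFA states: {s0}, {s1,s2,s3,s4,s5,s6}, {s0,s1,s2,s3,s4,s5,s6}.
{s0,s1,s2,s3,s4,s5,s6} is among them.

yes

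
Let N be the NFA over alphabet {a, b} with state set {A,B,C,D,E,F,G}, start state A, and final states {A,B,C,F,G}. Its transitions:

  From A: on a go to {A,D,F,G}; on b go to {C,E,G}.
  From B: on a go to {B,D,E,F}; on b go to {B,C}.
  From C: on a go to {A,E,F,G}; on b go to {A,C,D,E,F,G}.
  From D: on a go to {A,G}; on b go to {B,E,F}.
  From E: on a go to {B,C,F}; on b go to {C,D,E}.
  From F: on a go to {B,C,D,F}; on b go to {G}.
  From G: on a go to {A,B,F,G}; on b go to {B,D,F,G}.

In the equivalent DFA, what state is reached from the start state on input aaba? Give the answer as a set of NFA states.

Start: {A}.
δ(A,a) = {A,D,F,G}.
Union: {A,D,F,G}.
After a: {A,D,F,G}.
δ(A,a) = {A,D,F,G}; δ(D,a) = {A,G}; δ(F,a) = {B,C,D,F}; δ(G,a) = {A,B,F,G}.
Union: {A,B,C,D,F,G}.
After a: {A,B,C,D,F,G}.
δ(A,b) = {C,E,G}; δ(B,b) = {B,C}; δ(C,b) = {A,C,D,E,F,G}; δ(D,b) = {B,E,F}; δ(F,b) = {G}; δ(G,b) = {B,D,F,G}.
Union: {A,B,C,D,E,F,G}.
After b: {A,B,C,D,E,F,G}.
δ(A,a) = {A,D,F,G}; δ(B,a) = {B,D,E,F}; δ(C,a) = {A,E,F,G}; δ(D,a) = {A,G}; δ(E,a) = {B,C,F}; δ(F,a) = {B,C,D,F}; δ(G,a) = {A,B,F,G}.
Union: {A,B,C,D,E,F,G}.
After a: {A,B,C,D,E,F,G}.

{A,B,C,D,E,F,G}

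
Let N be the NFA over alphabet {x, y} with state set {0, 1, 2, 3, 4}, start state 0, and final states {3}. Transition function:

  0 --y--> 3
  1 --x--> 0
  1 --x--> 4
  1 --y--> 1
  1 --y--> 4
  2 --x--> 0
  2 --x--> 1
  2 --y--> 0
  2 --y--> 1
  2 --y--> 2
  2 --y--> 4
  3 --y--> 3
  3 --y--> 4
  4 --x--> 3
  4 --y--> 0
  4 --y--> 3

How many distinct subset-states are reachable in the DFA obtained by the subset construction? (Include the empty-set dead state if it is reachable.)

Start state of the DFA: {0}.
{0} --x--> ∅  [new]
{0} --y--> {3}  [new]
∅ --x--> ∅  [seen]
∅ --y--> ∅  [seen]
{3} --x--> ∅  [seen]
{3} --y--> {3, 4}  [new]
{3, 4} --x--> {3}  [seen]
{3, 4} --y--> {0, 3, 4}  [new]
{0, 3, 4} --x--> {3}  [seen]
{0, 3, 4} --y--> {0, 3, 4}  [seen]
Reachable DFA states: {0}, ∅, {3}, {3, 4}, {0, 3, 4}.

5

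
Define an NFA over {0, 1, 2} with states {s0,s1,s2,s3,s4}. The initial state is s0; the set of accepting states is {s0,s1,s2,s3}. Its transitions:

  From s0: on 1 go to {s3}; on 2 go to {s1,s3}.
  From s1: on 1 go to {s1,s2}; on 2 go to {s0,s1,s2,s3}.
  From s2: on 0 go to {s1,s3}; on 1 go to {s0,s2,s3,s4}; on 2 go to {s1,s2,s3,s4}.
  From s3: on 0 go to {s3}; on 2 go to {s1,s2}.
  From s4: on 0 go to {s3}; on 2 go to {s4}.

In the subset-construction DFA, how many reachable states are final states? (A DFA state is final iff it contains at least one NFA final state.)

Start state of the DFA: {s0}.
{s0} --0--> ∅  [new]
{s0} --1--> {s3}  [new]
{s0} --2--> {s1,s3}  [new]
∅ --0--> ∅  [seen]
∅ --1--> ∅  [seen]
∅ --2--> ∅  [seen]
{s3} --0--> {s3}  [seen]
{s3} --1--> ∅  [seen]
{s3} --2--> {s1,s2}  [new]
{s1,s3} --0--> {s3}  [seen]
{s1,s3} --1--> {s1,s2}  [seen]
{s1,s3} --2--> {s0,s1,s2,s3}  [new]
{s1,s2} --0--> {s1,s3}  [seen]
{s1,s2} --1--> {s0,s1,s2,s3,s4}  [new]
{s1,s2} --2--> {s0,s1,s2,s3,s4}  [seen]
{s0,s1,s2,s3} --0--> {s1,s3}  [seen]
{s0,s1,s2,s3} --1--> {s0,s1,s2,s3,s4}  [seen]
{s0,s1,s2,s3} --2--> {s0,s1,s2,s3,s4}  [seen]
{s0,s1,s2,s3,s4} --0--> {s1,s3}  [seen]
{s0,s1,s2,s3,s4} --1--> {s0,s1,s2,s3,s4}  [seen]
{s0,s1,s2,s3,s4} --2--> {s0,s1,s2,s3,s4}  [seen]
Reachable DFA states: {s0}, ∅, {s3}, {s1,s3}, {s1,s2}, {s0,s1,s2,s3}, {s0,s1,s2,s3,s4}.
Accepting DFA states (contain an NFA accepting state): {s0}, {s3}, {s1,s3}, {s1,s2}, {s0,s1,s2,s3}, {s0,s1,s2,s3,s4}.

6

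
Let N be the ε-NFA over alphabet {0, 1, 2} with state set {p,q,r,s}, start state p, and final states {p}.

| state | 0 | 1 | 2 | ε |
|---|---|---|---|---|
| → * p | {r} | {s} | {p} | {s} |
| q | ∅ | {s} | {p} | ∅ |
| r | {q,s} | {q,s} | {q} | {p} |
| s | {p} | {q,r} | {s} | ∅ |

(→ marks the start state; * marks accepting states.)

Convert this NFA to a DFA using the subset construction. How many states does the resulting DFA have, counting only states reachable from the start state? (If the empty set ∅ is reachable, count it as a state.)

4

Start state of the DFA: {p,s} (ε-closure of the NFA start).
{p,s} --0--> {p,r,s}  [new]
{p,s} --1--> {p,q,r,s}  [new]
{p,s} --2--> {p,s}  [seen]
{p,r,s} --0--> {p,q,r,s}  [seen]
{p,r,s} --1--> {p,q,r,s}  [seen]
{p,r,s} --2--> {p,q,s}  [new]
{p,q,r,s} --0--> {p,q,r,s}  [seen]
{p,q,r,s} --1--> {p,q,r,s}  [seen]
{p,q,r,s} --2--> {p,q,s}  [seen]
{p,q,s} --0--> {p,r,s}  [seen]
{p,q,s} --1--> {p,q,r,s}  [seen]
{p,q,s} --2--> {p,s}  [seen]
Reachable DFA states: {p,s}, {p,r,s}, {p,q,r,s}, {p,q,s}.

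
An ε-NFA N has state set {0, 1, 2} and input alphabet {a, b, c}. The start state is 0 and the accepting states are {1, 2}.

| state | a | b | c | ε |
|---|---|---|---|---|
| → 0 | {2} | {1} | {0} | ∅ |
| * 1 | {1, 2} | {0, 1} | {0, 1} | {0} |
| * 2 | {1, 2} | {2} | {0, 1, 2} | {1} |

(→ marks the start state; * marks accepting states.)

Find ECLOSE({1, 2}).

{0, 1, 2}

Begin with {1, 2}.
1 →ε {0}; add 0.
ε-closure = {0, 1, 2}.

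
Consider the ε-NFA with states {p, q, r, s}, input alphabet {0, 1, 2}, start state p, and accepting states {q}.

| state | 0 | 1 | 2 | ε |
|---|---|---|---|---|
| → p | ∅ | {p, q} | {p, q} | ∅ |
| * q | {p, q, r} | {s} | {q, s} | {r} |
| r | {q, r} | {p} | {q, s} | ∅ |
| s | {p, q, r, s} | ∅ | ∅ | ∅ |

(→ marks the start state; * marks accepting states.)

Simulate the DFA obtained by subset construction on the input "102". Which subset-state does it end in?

{p, q, r, s}

Start: {p}.
δ(p,1) = {p, q}.
Union: {p, q}.
ε-closure gives {p, q, r}.
After 1: {p, q, r}.
δ(p,0) = ∅; δ(q,0) = {p, q, r}; δ(r,0) = {q, r}.
Union: {p, q, r}.
After 0: {p, q, r}.
δ(p,2) = {p, q}; δ(q,2) = {q, s}; δ(r,2) = {q, s}.
Union: {p, q, s}.
ε-closure gives {p, q, r, s}.
After 2: {p, q, r, s}.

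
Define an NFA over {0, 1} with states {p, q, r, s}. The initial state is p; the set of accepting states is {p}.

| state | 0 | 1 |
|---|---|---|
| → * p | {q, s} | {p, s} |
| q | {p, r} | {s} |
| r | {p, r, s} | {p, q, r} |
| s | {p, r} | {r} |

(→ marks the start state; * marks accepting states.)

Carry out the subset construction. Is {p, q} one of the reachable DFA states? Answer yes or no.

no

Start state of the DFA: {p}.
{p} --0--> {q, s}  [new]
{p} --1--> {p, s}  [new]
{q, s} --0--> {p, r}  [new]
{q, s} --1--> {r, s}  [new]
{p, s} --0--> {p, q, r, s}  [new]
{p, s} --1--> {p, r, s}  [new]
{p, r} --0--> {p, q, r, s}  [seen]
{p, r} --1--> {p, q, r, s}  [seen]
{r, s} --0--> {p, r, s}  [seen]
{r, s} --1--> {p, q, r}  [new]
{p, q, r, s} --0--> {p, q, r, s}  [seen]
{p, q, r, s} --1--> {p, q, r, s}  [seen]
{p, r, s} --0--> {p, q, r, s}  [seen]
{p, r, s} --1--> {p, q, r, s}  [seen]
{p, q, r} --0--> {p, q, r, s}  [seen]
{p, q, r} --1--> {p, q, r, s}  [seen]
Reachable DFA states: {p}, {q, s}, {p, s}, {p, r}, {r, s}, {p, q, r, s}, {p, r, s}, {p, q, r}.
{p, q} is not among them.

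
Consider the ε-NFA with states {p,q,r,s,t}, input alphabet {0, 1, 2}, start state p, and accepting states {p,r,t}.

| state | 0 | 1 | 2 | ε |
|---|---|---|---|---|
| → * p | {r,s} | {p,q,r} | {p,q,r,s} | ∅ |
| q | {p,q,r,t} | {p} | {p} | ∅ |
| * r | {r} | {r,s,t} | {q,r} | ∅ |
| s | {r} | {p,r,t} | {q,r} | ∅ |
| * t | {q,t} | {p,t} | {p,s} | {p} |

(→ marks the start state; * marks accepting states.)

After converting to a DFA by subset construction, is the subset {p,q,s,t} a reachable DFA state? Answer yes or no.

Start state of the DFA: {p} (ε-closure of the NFA start).
{p} --0--> {r,s}  [new]
{p} --1--> {p,q,r}  [new]
{p} --2--> {p,q,r,s}  [new]
{r,s} --0--> {r}  [new]
{r,s} --1--> {p,r,s,t}  [new]
{r,s} --2--> {q,r}  [new]
{p,q,r} --0--> {p,q,r,s,t}  [new]
{p,q,r} --1--> {p,q,r,s,t}  [seen]
{p,q,r} --2--> {p,q,r,s}  [seen]
{p,q,r,s} --0--> {p,q,r,s,t}  [seen]
{p,q,r,s} --1--> {p,q,r,s,t}  [seen]
{p,q,r,s} --2--> {p,q,r,s}  [seen]
{r} --0--> {r}  [seen]
{r} --1--> {p,r,s,t}  [seen]
{r} --2--> {q,r}  [seen]
{p,r,s,t} --0--> {p,q,r,s,t}  [seen]
{p,r,s,t} --1--> {p,q,r,s,t}  [seen]
{p,r,s,t} --2--> {p,q,r,s}  [seen]
{q,r} --0--> {p,q,r,t}  [new]
{q,r} --1--> {p,r,s,t}  [seen]
{q,r} --2--> {p,q,r}  [seen]
{p,q,r,s,t} --0--> {p,q,r,s,t}  [seen]
{p,q,r,s,t} --1--> {p,q,r,s,t}  [seen]
{p,q,r,s,t} --2--> {p,q,r,s}  [seen]
{p,q,r,t} --0--> {p,q,r,s,t}  [seen]
{p,q,r,t} --1--> {p,q,r,s,t}  [seen]
{p,q,r,t} --2--> {p,q,r,s}  [seen]
Reachable DFA states: {p}, {r,s}, {p,q,r}, {p,q,r,s}, {r}, {p,r,s,t}, {q,r}, {p,q,r,s,t}, {p,q,r,t}.
{p,q,s,t} is not among them.

no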